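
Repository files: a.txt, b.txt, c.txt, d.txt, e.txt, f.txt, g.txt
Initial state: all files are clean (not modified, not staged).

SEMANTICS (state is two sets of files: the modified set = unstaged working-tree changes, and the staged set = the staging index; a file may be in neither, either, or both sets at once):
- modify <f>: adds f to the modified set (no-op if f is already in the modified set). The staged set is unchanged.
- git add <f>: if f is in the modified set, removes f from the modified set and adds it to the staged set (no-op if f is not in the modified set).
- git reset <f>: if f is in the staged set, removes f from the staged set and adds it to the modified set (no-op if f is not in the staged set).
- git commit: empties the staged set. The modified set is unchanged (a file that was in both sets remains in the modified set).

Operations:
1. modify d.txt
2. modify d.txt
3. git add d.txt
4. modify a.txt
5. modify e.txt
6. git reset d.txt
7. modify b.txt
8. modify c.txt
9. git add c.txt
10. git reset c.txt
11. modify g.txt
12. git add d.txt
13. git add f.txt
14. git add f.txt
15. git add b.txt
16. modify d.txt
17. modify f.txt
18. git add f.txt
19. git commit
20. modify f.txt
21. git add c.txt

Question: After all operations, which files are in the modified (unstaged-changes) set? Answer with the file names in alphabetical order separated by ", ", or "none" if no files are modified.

After op 1 (modify d.txt): modified={d.txt} staged={none}
After op 2 (modify d.txt): modified={d.txt} staged={none}
After op 3 (git add d.txt): modified={none} staged={d.txt}
After op 4 (modify a.txt): modified={a.txt} staged={d.txt}
After op 5 (modify e.txt): modified={a.txt, e.txt} staged={d.txt}
After op 6 (git reset d.txt): modified={a.txt, d.txt, e.txt} staged={none}
After op 7 (modify b.txt): modified={a.txt, b.txt, d.txt, e.txt} staged={none}
After op 8 (modify c.txt): modified={a.txt, b.txt, c.txt, d.txt, e.txt} staged={none}
After op 9 (git add c.txt): modified={a.txt, b.txt, d.txt, e.txt} staged={c.txt}
After op 10 (git reset c.txt): modified={a.txt, b.txt, c.txt, d.txt, e.txt} staged={none}
After op 11 (modify g.txt): modified={a.txt, b.txt, c.txt, d.txt, e.txt, g.txt} staged={none}
After op 12 (git add d.txt): modified={a.txt, b.txt, c.txt, e.txt, g.txt} staged={d.txt}
After op 13 (git add f.txt): modified={a.txt, b.txt, c.txt, e.txt, g.txt} staged={d.txt}
After op 14 (git add f.txt): modified={a.txt, b.txt, c.txt, e.txt, g.txt} staged={d.txt}
After op 15 (git add b.txt): modified={a.txt, c.txt, e.txt, g.txt} staged={b.txt, d.txt}
After op 16 (modify d.txt): modified={a.txt, c.txt, d.txt, e.txt, g.txt} staged={b.txt, d.txt}
After op 17 (modify f.txt): modified={a.txt, c.txt, d.txt, e.txt, f.txt, g.txt} staged={b.txt, d.txt}
After op 18 (git add f.txt): modified={a.txt, c.txt, d.txt, e.txt, g.txt} staged={b.txt, d.txt, f.txt}
After op 19 (git commit): modified={a.txt, c.txt, d.txt, e.txt, g.txt} staged={none}
After op 20 (modify f.txt): modified={a.txt, c.txt, d.txt, e.txt, f.txt, g.txt} staged={none}
After op 21 (git add c.txt): modified={a.txt, d.txt, e.txt, f.txt, g.txt} staged={c.txt}

Answer: a.txt, d.txt, e.txt, f.txt, g.txt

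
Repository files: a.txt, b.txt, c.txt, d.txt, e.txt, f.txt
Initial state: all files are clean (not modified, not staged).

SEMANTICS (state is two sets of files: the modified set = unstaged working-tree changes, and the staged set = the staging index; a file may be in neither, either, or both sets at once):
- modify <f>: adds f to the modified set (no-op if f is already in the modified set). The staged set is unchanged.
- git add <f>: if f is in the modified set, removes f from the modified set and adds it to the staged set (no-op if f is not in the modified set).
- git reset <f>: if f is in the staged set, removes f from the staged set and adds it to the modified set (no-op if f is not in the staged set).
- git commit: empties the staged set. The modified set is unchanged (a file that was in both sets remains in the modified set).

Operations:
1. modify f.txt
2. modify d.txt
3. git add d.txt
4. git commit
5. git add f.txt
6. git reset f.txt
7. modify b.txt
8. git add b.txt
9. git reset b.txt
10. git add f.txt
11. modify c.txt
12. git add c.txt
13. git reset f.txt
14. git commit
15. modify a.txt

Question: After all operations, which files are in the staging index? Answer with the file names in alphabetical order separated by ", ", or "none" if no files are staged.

After op 1 (modify f.txt): modified={f.txt} staged={none}
After op 2 (modify d.txt): modified={d.txt, f.txt} staged={none}
After op 3 (git add d.txt): modified={f.txt} staged={d.txt}
After op 4 (git commit): modified={f.txt} staged={none}
After op 5 (git add f.txt): modified={none} staged={f.txt}
After op 6 (git reset f.txt): modified={f.txt} staged={none}
After op 7 (modify b.txt): modified={b.txt, f.txt} staged={none}
After op 8 (git add b.txt): modified={f.txt} staged={b.txt}
After op 9 (git reset b.txt): modified={b.txt, f.txt} staged={none}
After op 10 (git add f.txt): modified={b.txt} staged={f.txt}
After op 11 (modify c.txt): modified={b.txt, c.txt} staged={f.txt}
After op 12 (git add c.txt): modified={b.txt} staged={c.txt, f.txt}
After op 13 (git reset f.txt): modified={b.txt, f.txt} staged={c.txt}
After op 14 (git commit): modified={b.txt, f.txt} staged={none}
After op 15 (modify a.txt): modified={a.txt, b.txt, f.txt} staged={none}

Answer: none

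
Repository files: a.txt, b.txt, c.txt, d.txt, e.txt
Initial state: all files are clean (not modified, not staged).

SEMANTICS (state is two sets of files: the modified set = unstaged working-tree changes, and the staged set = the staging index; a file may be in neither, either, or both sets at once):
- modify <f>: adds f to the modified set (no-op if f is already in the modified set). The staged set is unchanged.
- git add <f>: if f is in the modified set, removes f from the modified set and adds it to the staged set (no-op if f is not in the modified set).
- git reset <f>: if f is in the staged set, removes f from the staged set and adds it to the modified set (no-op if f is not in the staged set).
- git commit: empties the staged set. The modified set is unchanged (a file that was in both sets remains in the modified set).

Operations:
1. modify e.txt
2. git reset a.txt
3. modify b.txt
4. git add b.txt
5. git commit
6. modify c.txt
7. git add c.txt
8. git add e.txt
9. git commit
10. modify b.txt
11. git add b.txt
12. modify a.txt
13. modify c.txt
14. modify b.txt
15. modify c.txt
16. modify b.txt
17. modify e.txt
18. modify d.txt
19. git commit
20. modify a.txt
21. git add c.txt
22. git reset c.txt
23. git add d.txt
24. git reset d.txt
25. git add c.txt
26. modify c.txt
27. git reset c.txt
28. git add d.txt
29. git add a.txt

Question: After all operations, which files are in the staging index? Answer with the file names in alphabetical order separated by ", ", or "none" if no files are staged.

After op 1 (modify e.txt): modified={e.txt} staged={none}
After op 2 (git reset a.txt): modified={e.txt} staged={none}
After op 3 (modify b.txt): modified={b.txt, e.txt} staged={none}
After op 4 (git add b.txt): modified={e.txt} staged={b.txt}
After op 5 (git commit): modified={e.txt} staged={none}
After op 6 (modify c.txt): modified={c.txt, e.txt} staged={none}
After op 7 (git add c.txt): modified={e.txt} staged={c.txt}
After op 8 (git add e.txt): modified={none} staged={c.txt, e.txt}
After op 9 (git commit): modified={none} staged={none}
After op 10 (modify b.txt): modified={b.txt} staged={none}
After op 11 (git add b.txt): modified={none} staged={b.txt}
After op 12 (modify a.txt): modified={a.txt} staged={b.txt}
After op 13 (modify c.txt): modified={a.txt, c.txt} staged={b.txt}
After op 14 (modify b.txt): modified={a.txt, b.txt, c.txt} staged={b.txt}
After op 15 (modify c.txt): modified={a.txt, b.txt, c.txt} staged={b.txt}
After op 16 (modify b.txt): modified={a.txt, b.txt, c.txt} staged={b.txt}
After op 17 (modify e.txt): modified={a.txt, b.txt, c.txt, e.txt} staged={b.txt}
After op 18 (modify d.txt): modified={a.txt, b.txt, c.txt, d.txt, e.txt} staged={b.txt}
After op 19 (git commit): modified={a.txt, b.txt, c.txt, d.txt, e.txt} staged={none}
After op 20 (modify a.txt): modified={a.txt, b.txt, c.txt, d.txt, e.txt} staged={none}
After op 21 (git add c.txt): modified={a.txt, b.txt, d.txt, e.txt} staged={c.txt}
After op 22 (git reset c.txt): modified={a.txt, b.txt, c.txt, d.txt, e.txt} staged={none}
After op 23 (git add d.txt): modified={a.txt, b.txt, c.txt, e.txt} staged={d.txt}
After op 24 (git reset d.txt): modified={a.txt, b.txt, c.txt, d.txt, e.txt} staged={none}
After op 25 (git add c.txt): modified={a.txt, b.txt, d.txt, e.txt} staged={c.txt}
After op 26 (modify c.txt): modified={a.txt, b.txt, c.txt, d.txt, e.txt} staged={c.txt}
After op 27 (git reset c.txt): modified={a.txt, b.txt, c.txt, d.txt, e.txt} staged={none}
After op 28 (git add d.txt): modified={a.txt, b.txt, c.txt, e.txt} staged={d.txt}
After op 29 (git add a.txt): modified={b.txt, c.txt, e.txt} staged={a.txt, d.txt}

Answer: a.txt, d.txt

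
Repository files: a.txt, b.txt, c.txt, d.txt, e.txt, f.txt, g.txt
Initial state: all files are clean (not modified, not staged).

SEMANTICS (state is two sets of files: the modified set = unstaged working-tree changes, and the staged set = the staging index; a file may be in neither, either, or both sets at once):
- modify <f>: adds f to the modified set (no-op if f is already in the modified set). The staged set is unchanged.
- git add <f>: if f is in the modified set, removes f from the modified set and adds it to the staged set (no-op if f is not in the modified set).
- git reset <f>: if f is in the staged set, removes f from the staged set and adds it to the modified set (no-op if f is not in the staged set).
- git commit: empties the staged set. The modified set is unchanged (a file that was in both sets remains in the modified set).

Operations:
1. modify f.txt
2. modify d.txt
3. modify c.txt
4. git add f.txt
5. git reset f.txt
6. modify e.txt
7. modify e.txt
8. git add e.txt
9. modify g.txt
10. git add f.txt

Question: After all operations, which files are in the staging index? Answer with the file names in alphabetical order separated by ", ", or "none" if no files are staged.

Answer: e.txt, f.txt

Derivation:
After op 1 (modify f.txt): modified={f.txt} staged={none}
After op 2 (modify d.txt): modified={d.txt, f.txt} staged={none}
After op 3 (modify c.txt): modified={c.txt, d.txt, f.txt} staged={none}
After op 4 (git add f.txt): modified={c.txt, d.txt} staged={f.txt}
After op 5 (git reset f.txt): modified={c.txt, d.txt, f.txt} staged={none}
After op 6 (modify e.txt): modified={c.txt, d.txt, e.txt, f.txt} staged={none}
After op 7 (modify e.txt): modified={c.txt, d.txt, e.txt, f.txt} staged={none}
After op 8 (git add e.txt): modified={c.txt, d.txt, f.txt} staged={e.txt}
After op 9 (modify g.txt): modified={c.txt, d.txt, f.txt, g.txt} staged={e.txt}
After op 10 (git add f.txt): modified={c.txt, d.txt, g.txt} staged={e.txt, f.txt}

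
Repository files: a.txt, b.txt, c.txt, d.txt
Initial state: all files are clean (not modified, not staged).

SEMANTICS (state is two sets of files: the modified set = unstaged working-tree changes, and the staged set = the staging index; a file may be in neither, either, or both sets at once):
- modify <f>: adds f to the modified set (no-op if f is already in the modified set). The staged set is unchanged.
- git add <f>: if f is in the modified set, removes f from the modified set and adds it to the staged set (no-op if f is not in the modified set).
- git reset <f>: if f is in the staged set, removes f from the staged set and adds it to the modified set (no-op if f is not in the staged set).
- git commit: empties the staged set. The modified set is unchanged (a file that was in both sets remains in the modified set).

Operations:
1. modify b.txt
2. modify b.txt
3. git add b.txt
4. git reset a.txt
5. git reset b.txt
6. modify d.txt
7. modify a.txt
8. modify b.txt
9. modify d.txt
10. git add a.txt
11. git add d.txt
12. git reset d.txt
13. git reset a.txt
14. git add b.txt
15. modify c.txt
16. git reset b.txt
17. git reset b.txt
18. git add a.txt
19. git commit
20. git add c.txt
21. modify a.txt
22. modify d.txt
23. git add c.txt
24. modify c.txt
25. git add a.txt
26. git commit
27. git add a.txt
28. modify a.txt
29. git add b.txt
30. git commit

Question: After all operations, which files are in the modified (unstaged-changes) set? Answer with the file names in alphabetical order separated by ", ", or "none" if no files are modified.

After op 1 (modify b.txt): modified={b.txt} staged={none}
After op 2 (modify b.txt): modified={b.txt} staged={none}
After op 3 (git add b.txt): modified={none} staged={b.txt}
After op 4 (git reset a.txt): modified={none} staged={b.txt}
After op 5 (git reset b.txt): modified={b.txt} staged={none}
After op 6 (modify d.txt): modified={b.txt, d.txt} staged={none}
After op 7 (modify a.txt): modified={a.txt, b.txt, d.txt} staged={none}
After op 8 (modify b.txt): modified={a.txt, b.txt, d.txt} staged={none}
After op 9 (modify d.txt): modified={a.txt, b.txt, d.txt} staged={none}
After op 10 (git add a.txt): modified={b.txt, d.txt} staged={a.txt}
After op 11 (git add d.txt): modified={b.txt} staged={a.txt, d.txt}
After op 12 (git reset d.txt): modified={b.txt, d.txt} staged={a.txt}
After op 13 (git reset a.txt): modified={a.txt, b.txt, d.txt} staged={none}
After op 14 (git add b.txt): modified={a.txt, d.txt} staged={b.txt}
After op 15 (modify c.txt): modified={a.txt, c.txt, d.txt} staged={b.txt}
After op 16 (git reset b.txt): modified={a.txt, b.txt, c.txt, d.txt} staged={none}
After op 17 (git reset b.txt): modified={a.txt, b.txt, c.txt, d.txt} staged={none}
After op 18 (git add a.txt): modified={b.txt, c.txt, d.txt} staged={a.txt}
After op 19 (git commit): modified={b.txt, c.txt, d.txt} staged={none}
After op 20 (git add c.txt): modified={b.txt, d.txt} staged={c.txt}
After op 21 (modify a.txt): modified={a.txt, b.txt, d.txt} staged={c.txt}
After op 22 (modify d.txt): modified={a.txt, b.txt, d.txt} staged={c.txt}
After op 23 (git add c.txt): modified={a.txt, b.txt, d.txt} staged={c.txt}
After op 24 (modify c.txt): modified={a.txt, b.txt, c.txt, d.txt} staged={c.txt}
After op 25 (git add a.txt): modified={b.txt, c.txt, d.txt} staged={a.txt, c.txt}
After op 26 (git commit): modified={b.txt, c.txt, d.txt} staged={none}
After op 27 (git add a.txt): modified={b.txt, c.txt, d.txt} staged={none}
After op 28 (modify a.txt): modified={a.txt, b.txt, c.txt, d.txt} staged={none}
After op 29 (git add b.txt): modified={a.txt, c.txt, d.txt} staged={b.txt}
After op 30 (git commit): modified={a.txt, c.txt, d.txt} staged={none}

Answer: a.txt, c.txt, d.txt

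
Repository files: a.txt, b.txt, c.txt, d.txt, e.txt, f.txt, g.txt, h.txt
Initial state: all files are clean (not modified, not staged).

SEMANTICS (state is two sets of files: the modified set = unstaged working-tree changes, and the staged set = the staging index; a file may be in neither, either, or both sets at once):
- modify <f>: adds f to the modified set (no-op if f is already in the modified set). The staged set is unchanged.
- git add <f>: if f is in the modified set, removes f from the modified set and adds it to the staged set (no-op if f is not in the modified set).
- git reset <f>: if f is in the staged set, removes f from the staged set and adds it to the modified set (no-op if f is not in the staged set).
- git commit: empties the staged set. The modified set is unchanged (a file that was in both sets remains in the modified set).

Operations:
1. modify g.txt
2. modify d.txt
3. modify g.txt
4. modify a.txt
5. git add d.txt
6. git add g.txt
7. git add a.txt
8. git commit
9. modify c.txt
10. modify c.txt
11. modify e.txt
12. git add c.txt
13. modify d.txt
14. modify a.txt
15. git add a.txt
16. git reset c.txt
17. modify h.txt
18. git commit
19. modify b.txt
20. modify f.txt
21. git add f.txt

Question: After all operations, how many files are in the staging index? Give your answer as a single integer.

After op 1 (modify g.txt): modified={g.txt} staged={none}
After op 2 (modify d.txt): modified={d.txt, g.txt} staged={none}
After op 3 (modify g.txt): modified={d.txt, g.txt} staged={none}
After op 4 (modify a.txt): modified={a.txt, d.txt, g.txt} staged={none}
After op 5 (git add d.txt): modified={a.txt, g.txt} staged={d.txt}
After op 6 (git add g.txt): modified={a.txt} staged={d.txt, g.txt}
After op 7 (git add a.txt): modified={none} staged={a.txt, d.txt, g.txt}
After op 8 (git commit): modified={none} staged={none}
After op 9 (modify c.txt): modified={c.txt} staged={none}
After op 10 (modify c.txt): modified={c.txt} staged={none}
After op 11 (modify e.txt): modified={c.txt, e.txt} staged={none}
After op 12 (git add c.txt): modified={e.txt} staged={c.txt}
After op 13 (modify d.txt): modified={d.txt, e.txt} staged={c.txt}
After op 14 (modify a.txt): modified={a.txt, d.txt, e.txt} staged={c.txt}
After op 15 (git add a.txt): modified={d.txt, e.txt} staged={a.txt, c.txt}
After op 16 (git reset c.txt): modified={c.txt, d.txt, e.txt} staged={a.txt}
After op 17 (modify h.txt): modified={c.txt, d.txt, e.txt, h.txt} staged={a.txt}
After op 18 (git commit): modified={c.txt, d.txt, e.txt, h.txt} staged={none}
After op 19 (modify b.txt): modified={b.txt, c.txt, d.txt, e.txt, h.txt} staged={none}
After op 20 (modify f.txt): modified={b.txt, c.txt, d.txt, e.txt, f.txt, h.txt} staged={none}
After op 21 (git add f.txt): modified={b.txt, c.txt, d.txt, e.txt, h.txt} staged={f.txt}
Final staged set: {f.txt} -> count=1

Answer: 1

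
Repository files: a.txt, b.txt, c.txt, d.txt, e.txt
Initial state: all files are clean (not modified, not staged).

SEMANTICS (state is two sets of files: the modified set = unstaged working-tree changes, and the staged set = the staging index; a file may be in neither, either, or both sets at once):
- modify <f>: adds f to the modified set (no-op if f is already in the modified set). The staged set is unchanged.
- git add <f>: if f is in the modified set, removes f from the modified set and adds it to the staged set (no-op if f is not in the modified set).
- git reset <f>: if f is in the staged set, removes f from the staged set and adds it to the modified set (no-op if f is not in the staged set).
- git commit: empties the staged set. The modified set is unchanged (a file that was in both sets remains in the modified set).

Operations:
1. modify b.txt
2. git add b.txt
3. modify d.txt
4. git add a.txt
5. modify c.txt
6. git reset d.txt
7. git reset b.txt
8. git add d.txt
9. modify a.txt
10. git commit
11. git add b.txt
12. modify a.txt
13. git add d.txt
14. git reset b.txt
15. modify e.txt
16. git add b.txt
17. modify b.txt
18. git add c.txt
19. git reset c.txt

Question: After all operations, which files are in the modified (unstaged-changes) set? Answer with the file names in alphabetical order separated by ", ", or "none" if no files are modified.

After op 1 (modify b.txt): modified={b.txt} staged={none}
After op 2 (git add b.txt): modified={none} staged={b.txt}
After op 3 (modify d.txt): modified={d.txt} staged={b.txt}
After op 4 (git add a.txt): modified={d.txt} staged={b.txt}
After op 5 (modify c.txt): modified={c.txt, d.txt} staged={b.txt}
After op 6 (git reset d.txt): modified={c.txt, d.txt} staged={b.txt}
After op 7 (git reset b.txt): modified={b.txt, c.txt, d.txt} staged={none}
After op 8 (git add d.txt): modified={b.txt, c.txt} staged={d.txt}
After op 9 (modify a.txt): modified={a.txt, b.txt, c.txt} staged={d.txt}
After op 10 (git commit): modified={a.txt, b.txt, c.txt} staged={none}
After op 11 (git add b.txt): modified={a.txt, c.txt} staged={b.txt}
After op 12 (modify a.txt): modified={a.txt, c.txt} staged={b.txt}
After op 13 (git add d.txt): modified={a.txt, c.txt} staged={b.txt}
After op 14 (git reset b.txt): modified={a.txt, b.txt, c.txt} staged={none}
After op 15 (modify e.txt): modified={a.txt, b.txt, c.txt, e.txt} staged={none}
After op 16 (git add b.txt): modified={a.txt, c.txt, e.txt} staged={b.txt}
After op 17 (modify b.txt): modified={a.txt, b.txt, c.txt, e.txt} staged={b.txt}
After op 18 (git add c.txt): modified={a.txt, b.txt, e.txt} staged={b.txt, c.txt}
After op 19 (git reset c.txt): modified={a.txt, b.txt, c.txt, e.txt} staged={b.txt}

Answer: a.txt, b.txt, c.txt, e.txt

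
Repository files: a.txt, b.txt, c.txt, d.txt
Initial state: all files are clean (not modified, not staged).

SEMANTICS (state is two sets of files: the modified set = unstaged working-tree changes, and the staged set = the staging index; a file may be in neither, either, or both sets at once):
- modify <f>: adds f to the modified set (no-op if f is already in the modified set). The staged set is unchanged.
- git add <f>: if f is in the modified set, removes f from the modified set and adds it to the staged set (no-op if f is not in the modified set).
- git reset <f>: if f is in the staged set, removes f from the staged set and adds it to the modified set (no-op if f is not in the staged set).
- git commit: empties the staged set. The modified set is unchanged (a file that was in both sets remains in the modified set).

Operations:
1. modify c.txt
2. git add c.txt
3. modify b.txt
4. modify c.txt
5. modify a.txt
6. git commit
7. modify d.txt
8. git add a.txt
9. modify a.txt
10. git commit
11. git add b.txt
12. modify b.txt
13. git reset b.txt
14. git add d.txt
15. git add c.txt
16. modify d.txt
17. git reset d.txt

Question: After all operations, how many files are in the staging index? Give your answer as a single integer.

After op 1 (modify c.txt): modified={c.txt} staged={none}
After op 2 (git add c.txt): modified={none} staged={c.txt}
After op 3 (modify b.txt): modified={b.txt} staged={c.txt}
After op 4 (modify c.txt): modified={b.txt, c.txt} staged={c.txt}
After op 5 (modify a.txt): modified={a.txt, b.txt, c.txt} staged={c.txt}
After op 6 (git commit): modified={a.txt, b.txt, c.txt} staged={none}
After op 7 (modify d.txt): modified={a.txt, b.txt, c.txt, d.txt} staged={none}
After op 8 (git add a.txt): modified={b.txt, c.txt, d.txt} staged={a.txt}
After op 9 (modify a.txt): modified={a.txt, b.txt, c.txt, d.txt} staged={a.txt}
After op 10 (git commit): modified={a.txt, b.txt, c.txt, d.txt} staged={none}
After op 11 (git add b.txt): modified={a.txt, c.txt, d.txt} staged={b.txt}
After op 12 (modify b.txt): modified={a.txt, b.txt, c.txt, d.txt} staged={b.txt}
After op 13 (git reset b.txt): modified={a.txt, b.txt, c.txt, d.txt} staged={none}
After op 14 (git add d.txt): modified={a.txt, b.txt, c.txt} staged={d.txt}
After op 15 (git add c.txt): modified={a.txt, b.txt} staged={c.txt, d.txt}
After op 16 (modify d.txt): modified={a.txt, b.txt, d.txt} staged={c.txt, d.txt}
After op 17 (git reset d.txt): modified={a.txt, b.txt, d.txt} staged={c.txt}
Final staged set: {c.txt} -> count=1

Answer: 1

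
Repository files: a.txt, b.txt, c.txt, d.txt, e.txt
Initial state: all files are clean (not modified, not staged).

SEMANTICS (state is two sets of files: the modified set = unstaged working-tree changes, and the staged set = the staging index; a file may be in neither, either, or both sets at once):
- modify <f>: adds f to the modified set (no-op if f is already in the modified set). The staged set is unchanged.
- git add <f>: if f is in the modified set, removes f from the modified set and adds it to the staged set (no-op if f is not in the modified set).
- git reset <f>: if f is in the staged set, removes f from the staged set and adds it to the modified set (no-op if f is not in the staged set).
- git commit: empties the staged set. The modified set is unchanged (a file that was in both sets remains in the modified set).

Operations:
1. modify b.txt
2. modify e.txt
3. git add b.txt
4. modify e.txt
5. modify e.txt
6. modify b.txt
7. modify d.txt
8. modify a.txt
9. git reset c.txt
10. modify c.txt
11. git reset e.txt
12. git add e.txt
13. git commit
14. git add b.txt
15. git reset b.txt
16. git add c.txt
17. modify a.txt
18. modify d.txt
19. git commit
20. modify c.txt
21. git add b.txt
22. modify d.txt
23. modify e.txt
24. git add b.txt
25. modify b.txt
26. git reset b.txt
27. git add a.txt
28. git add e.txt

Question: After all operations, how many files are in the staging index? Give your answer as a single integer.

After op 1 (modify b.txt): modified={b.txt} staged={none}
After op 2 (modify e.txt): modified={b.txt, e.txt} staged={none}
After op 3 (git add b.txt): modified={e.txt} staged={b.txt}
After op 4 (modify e.txt): modified={e.txt} staged={b.txt}
After op 5 (modify e.txt): modified={e.txt} staged={b.txt}
After op 6 (modify b.txt): modified={b.txt, e.txt} staged={b.txt}
After op 7 (modify d.txt): modified={b.txt, d.txt, e.txt} staged={b.txt}
After op 8 (modify a.txt): modified={a.txt, b.txt, d.txt, e.txt} staged={b.txt}
After op 9 (git reset c.txt): modified={a.txt, b.txt, d.txt, e.txt} staged={b.txt}
After op 10 (modify c.txt): modified={a.txt, b.txt, c.txt, d.txt, e.txt} staged={b.txt}
After op 11 (git reset e.txt): modified={a.txt, b.txt, c.txt, d.txt, e.txt} staged={b.txt}
After op 12 (git add e.txt): modified={a.txt, b.txt, c.txt, d.txt} staged={b.txt, e.txt}
After op 13 (git commit): modified={a.txt, b.txt, c.txt, d.txt} staged={none}
After op 14 (git add b.txt): modified={a.txt, c.txt, d.txt} staged={b.txt}
After op 15 (git reset b.txt): modified={a.txt, b.txt, c.txt, d.txt} staged={none}
After op 16 (git add c.txt): modified={a.txt, b.txt, d.txt} staged={c.txt}
After op 17 (modify a.txt): modified={a.txt, b.txt, d.txt} staged={c.txt}
After op 18 (modify d.txt): modified={a.txt, b.txt, d.txt} staged={c.txt}
After op 19 (git commit): modified={a.txt, b.txt, d.txt} staged={none}
After op 20 (modify c.txt): modified={a.txt, b.txt, c.txt, d.txt} staged={none}
After op 21 (git add b.txt): modified={a.txt, c.txt, d.txt} staged={b.txt}
After op 22 (modify d.txt): modified={a.txt, c.txt, d.txt} staged={b.txt}
After op 23 (modify e.txt): modified={a.txt, c.txt, d.txt, e.txt} staged={b.txt}
After op 24 (git add b.txt): modified={a.txt, c.txt, d.txt, e.txt} staged={b.txt}
After op 25 (modify b.txt): modified={a.txt, b.txt, c.txt, d.txt, e.txt} staged={b.txt}
After op 26 (git reset b.txt): modified={a.txt, b.txt, c.txt, d.txt, e.txt} staged={none}
After op 27 (git add a.txt): modified={b.txt, c.txt, d.txt, e.txt} staged={a.txt}
After op 28 (git add e.txt): modified={b.txt, c.txt, d.txt} staged={a.txt, e.txt}
Final staged set: {a.txt, e.txt} -> count=2

Answer: 2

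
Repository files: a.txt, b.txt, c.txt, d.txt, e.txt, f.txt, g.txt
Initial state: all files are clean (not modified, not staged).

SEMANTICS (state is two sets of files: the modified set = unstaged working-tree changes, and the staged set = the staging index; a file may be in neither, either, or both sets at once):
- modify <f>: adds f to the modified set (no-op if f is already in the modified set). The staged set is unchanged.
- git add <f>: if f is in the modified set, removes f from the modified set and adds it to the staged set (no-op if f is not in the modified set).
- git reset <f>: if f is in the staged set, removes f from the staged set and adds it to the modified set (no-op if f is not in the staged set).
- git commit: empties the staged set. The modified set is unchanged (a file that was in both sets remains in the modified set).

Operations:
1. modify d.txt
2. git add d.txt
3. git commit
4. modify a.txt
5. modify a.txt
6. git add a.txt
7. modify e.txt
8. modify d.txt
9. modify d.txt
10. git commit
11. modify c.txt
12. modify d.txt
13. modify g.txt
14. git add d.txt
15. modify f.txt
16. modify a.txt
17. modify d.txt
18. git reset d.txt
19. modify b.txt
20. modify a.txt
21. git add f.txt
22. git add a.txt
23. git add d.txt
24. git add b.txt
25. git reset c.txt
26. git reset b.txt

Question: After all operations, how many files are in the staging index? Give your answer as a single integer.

Answer: 3

Derivation:
After op 1 (modify d.txt): modified={d.txt} staged={none}
After op 2 (git add d.txt): modified={none} staged={d.txt}
After op 3 (git commit): modified={none} staged={none}
After op 4 (modify a.txt): modified={a.txt} staged={none}
After op 5 (modify a.txt): modified={a.txt} staged={none}
After op 6 (git add a.txt): modified={none} staged={a.txt}
After op 7 (modify e.txt): modified={e.txt} staged={a.txt}
After op 8 (modify d.txt): modified={d.txt, e.txt} staged={a.txt}
After op 9 (modify d.txt): modified={d.txt, e.txt} staged={a.txt}
After op 10 (git commit): modified={d.txt, e.txt} staged={none}
After op 11 (modify c.txt): modified={c.txt, d.txt, e.txt} staged={none}
After op 12 (modify d.txt): modified={c.txt, d.txt, e.txt} staged={none}
After op 13 (modify g.txt): modified={c.txt, d.txt, e.txt, g.txt} staged={none}
After op 14 (git add d.txt): modified={c.txt, e.txt, g.txt} staged={d.txt}
After op 15 (modify f.txt): modified={c.txt, e.txt, f.txt, g.txt} staged={d.txt}
After op 16 (modify a.txt): modified={a.txt, c.txt, e.txt, f.txt, g.txt} staged={d.txt}
After op 17 (modify d.txt): modified={a.txt, c.txt, d.txt, e.txt, f.txt, g.txt} staged={d.txt}
After op 18 (git reset d.txt): modified={a.txt, c.txt, d.txt, e.txt, f.txt, g.txt} staged={none}
After op 19 (modify b.txt): modified={a.txt, b.txt, c.txt, d.txt, e.txt, f.txt, g.txt} staged={none}
After op 20 (modify a.txt): modified={a.txt, b.txt, c.txt, d.txt, e.txt, f.txt, g.txt} staged={none}
After op 21 (git add f.txt): modified={a.txt, b.txt, c.txt, d.txt, e.txt, g.txt} staged={f.txt}
After op 22 (git add a.txt): modified={b.txt, c.txt, d.txt, e.txt, g.txt} staged={a.txt, f.txt}
After op 23 (git add d.txt): modified={b.txt, c.txt, e.txt, g.txt} staged={a.txt, d.txt, f.txt}
After op 24 (git add b.txt): modified={c.txt, e.txt, g.txt} staged={a.txt, b.txt, d.txt, f.txt}
After op 25 (git reset c.txt): modified={c.txt, e.txt, g.txt} staged={a.txt, b.txt, d.txt, f.txt}
After op 26 (git reset b.txt): modified={b.txt, c.txt, e.txt, g.txt} staged={a.txt, d.txt, f.txt}
Final staged set: {a.txt, d.txt, f.txt} -> count=3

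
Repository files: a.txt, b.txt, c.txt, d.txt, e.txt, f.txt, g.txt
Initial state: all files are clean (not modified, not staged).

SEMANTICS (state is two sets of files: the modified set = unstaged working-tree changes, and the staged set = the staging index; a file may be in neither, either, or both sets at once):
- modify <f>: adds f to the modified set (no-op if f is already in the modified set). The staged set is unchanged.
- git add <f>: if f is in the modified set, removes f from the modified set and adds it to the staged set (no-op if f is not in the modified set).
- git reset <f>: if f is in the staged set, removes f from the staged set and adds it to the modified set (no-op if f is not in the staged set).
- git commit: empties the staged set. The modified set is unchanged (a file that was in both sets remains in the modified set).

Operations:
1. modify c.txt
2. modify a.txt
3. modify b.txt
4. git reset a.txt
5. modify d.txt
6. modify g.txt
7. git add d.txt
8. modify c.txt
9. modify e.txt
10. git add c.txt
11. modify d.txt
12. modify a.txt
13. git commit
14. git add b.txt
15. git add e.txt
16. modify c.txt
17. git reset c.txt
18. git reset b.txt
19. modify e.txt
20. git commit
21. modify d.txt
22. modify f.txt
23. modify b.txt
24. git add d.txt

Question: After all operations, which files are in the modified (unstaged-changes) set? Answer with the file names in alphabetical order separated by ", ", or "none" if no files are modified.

After op 1 (modify c.txt): modified={c.txt} staged={none}
After op 2 (modify a.txt): modified={a.txt, c.txt} staged={none}
After op 3 (modify b.txt): modified={a.txt, b.txt, c.txt} staged={none}
After op 4 (git reset a.txt): modified={a.txt, b.txt, c.txt} staged={none}
After op 5 (modify d.txt): modified={a.txt, b.txt, c.txt, d.txt} staged={none}
After op 6 (modify g.txt): modified={a.txt, b.txt, c.txt, d.txt, g.txt} staged={none}
After op 7 (git add d.txt): modified={a.txt, b.txt, c.txt, g.txt} staged={d.txt}
After op 8 (modify c.txt): modified={a.txt, b.txt, c.txt, g.txt} staged={d.txt}
After op 9 (modify e.txt): modified={a.txt, b.txt, c.txt, e.txt, g.txt} staged={d.txt}
After op 10 (git add c.txt): modified={a.txt, b.txt, e.txt, g.txt} staged={c.txt, d.txt}
After op 11 (modify d.txt): modified={a.txt, b.txt, d.txt, e.txt, g.txt} staged={c.txt, d.txt}
After op 12 (modify a.txt): modified={a.txt, b.txt, d.txt, e.txt, g.txt} staged={c.txt, d.txt}
After op 13 (git commit): modified={a.txt, b.txt, d.txt, e.txt, g.txt} staged={none}
After op 14 (git add b.txt): modified={a.txt, d.txt, e.txt, g.txt} staged={b.txt}
After op 15 (git add e.txt): modified={a.txt, d.txt, g.txt} staged={b.txt, e.txt}
After op 16 (modify c.txt): modified={a.txt, c.txt, d.txt, g.txt} staged={b.txt, e.txt}
After op 17 (git reset c.txt): modified={a.txt, c.txt, d.txt, g.txt} staged={b.txt, e.txt}
After op 18 (git reset b.txt): modified={a.txt, b.txt, c.txt, d.txt, g.txt} staged={e.txt}
After op 19 (modify e.txt): modified={a.txt, b.txt, c.txt, d.txt, e.txt, g.txt} staged={e.txt}
After op 20 (git commit): modified={a.txt, b.txt, c.txt, d.txt, e.txt, g.txt} staged={none}
After op 21 (modify d.txt): modified={a.txt, b.txt, c.txt, d.txt, e.txt, g.txt} staged={none}
After op 22 (modify f.txt): modified={a.txt, b.txt, c.txt, d.txt, e.txt, f.txt, g.txt} staged={none}
After op 23 (modify b.txt): modified={a.txt, b.txt, c.txt, d.txt, e.txt, f.txt, g.txt} staged={none}
After op 24 (git add d.txt): modified={a.txt, b.txt, c.txt, e.txt, f.txt, g.txt} staged={d.txt}

Answer: a.txt, b.txt, c.txt, e.txt, f.txt, g.txt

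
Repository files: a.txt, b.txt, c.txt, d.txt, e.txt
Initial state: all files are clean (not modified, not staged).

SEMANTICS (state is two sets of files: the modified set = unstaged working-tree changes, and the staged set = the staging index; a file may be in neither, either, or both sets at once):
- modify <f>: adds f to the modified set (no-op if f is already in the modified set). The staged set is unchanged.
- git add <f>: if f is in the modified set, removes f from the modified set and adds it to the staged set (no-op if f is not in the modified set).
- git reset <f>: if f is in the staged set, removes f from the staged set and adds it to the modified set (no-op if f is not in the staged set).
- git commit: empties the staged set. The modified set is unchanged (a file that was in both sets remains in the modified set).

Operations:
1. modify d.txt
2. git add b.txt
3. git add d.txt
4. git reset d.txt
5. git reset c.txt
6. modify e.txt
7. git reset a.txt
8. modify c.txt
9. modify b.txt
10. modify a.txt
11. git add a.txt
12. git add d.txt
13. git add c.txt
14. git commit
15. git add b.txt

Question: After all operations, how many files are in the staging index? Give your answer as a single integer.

After op 1 (modify d.txt): modified={d.txt} staged={none}
After op 2 (git add b.txt): modified={d.txt} staged={none}
After op 3 (git add d.txt): modified={none} staged={d.txt}
After op 4 (git reset d.txt): modified={d.txt} staged={none}
After op 5 (git reset c.txt): modified={d.txt} staged={none}
After op 6 (modify e.txt): modified={d.txt, e.txt} staged={none}
After op 7 (git reset a.txt): modified={d.txt, e.txt} staged={none}
After op 8 (modify c.txt): modified={c.txt, d.txt, e.txt} staged={none}
After op 9 (modify b.txt): modified={b.txt, c.txt, d.txt, e.txt} staged={none}
After op 10 (modify a.txt): modified={a.txt, b.txt, c.txt, d.txt, e.txt} staged={none}
After op 11 (git add a.txt): modified={b.txt, c.txt, d.txt, e.txt} staged={a.txt}
After op 12 (git add d.txt): modified={b.txt, c.txt, e.txt} staged={a.txt, d.txt}
After op 13 (git add c.txt): modified={b.txt, e.txt} staged={a.txt, c.txt, d.txt}
After op 14 (git commit): modified={b.txt, e.txt} staged={none}
After op 15 (git add b.txt): modified={e.txt} staged={b.txt}
Final staged set: {b.txt} -> count=1

Answer: 1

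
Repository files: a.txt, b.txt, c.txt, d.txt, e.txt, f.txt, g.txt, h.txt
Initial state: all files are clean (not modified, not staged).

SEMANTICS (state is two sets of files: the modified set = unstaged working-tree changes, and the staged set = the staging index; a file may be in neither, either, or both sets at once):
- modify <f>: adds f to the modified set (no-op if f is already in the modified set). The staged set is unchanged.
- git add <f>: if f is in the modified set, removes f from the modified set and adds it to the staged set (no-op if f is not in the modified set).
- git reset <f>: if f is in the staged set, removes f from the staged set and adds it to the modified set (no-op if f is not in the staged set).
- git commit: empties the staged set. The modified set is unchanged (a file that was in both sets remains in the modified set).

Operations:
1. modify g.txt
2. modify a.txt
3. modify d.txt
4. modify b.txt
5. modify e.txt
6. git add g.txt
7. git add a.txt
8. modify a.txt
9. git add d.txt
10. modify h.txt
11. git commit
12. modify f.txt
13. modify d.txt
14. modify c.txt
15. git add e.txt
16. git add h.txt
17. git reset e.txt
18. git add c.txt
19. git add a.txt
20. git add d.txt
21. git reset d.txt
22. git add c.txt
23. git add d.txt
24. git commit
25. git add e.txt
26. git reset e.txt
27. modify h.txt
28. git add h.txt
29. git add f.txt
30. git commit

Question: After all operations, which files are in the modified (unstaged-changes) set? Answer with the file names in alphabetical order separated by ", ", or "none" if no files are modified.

Answer: b.txt, e.txt

Derivation:
After op 1 (modify g.txt): modified={g.txt} staged={none}
After op 2 (modify a.txt): modified={a.txt, g.txt} staged={none}
After op 3 (modify d.txt): modified={a.txt, d.txt, g.txt} staged={none}
After op 4 (modify b.txt): modified={a.txt, b.txt, d.txt, g.txt} staged={none}
After op 5 (modify e.txt): modified={a.txt, b.txt, d.txt, e.txt, g.txt} staged={none}
After op 6 (git add g.txt): modified={a.txt, b.txt, d.txt, e.txt} staged={g.txt}
After op 7 (git add a.txt): modified={b.txt, d.txt, e.txt} staged={a.txt, g.txt}
After op 8 (modify a.txt): modified={a.txt, b.txt, d.txt, e.txt} staged={a.txt, g.txt}
After op 9 (git add d.txt): modified={a.txt, b.txt, e.txt} staged={a.txt, d.txt, g.txt}
After op 10 (modify h.txt): modified={a.txt, b.txt, e.txt, h.txt} staged={a.txt, d.txt, g.txt}
After op 11 (git commit): modified={a.txt, b.txt, e.txt, h.txt} staged={none}
After op 12 (modify f.txt): modified={a.txt, b.txt, e.txt, f.txt, h.txt} staged={none}
After op 13 (modify d.txt): modified={a.txt, b.txt, d.txt, e.txt, f.txt, h.txt} staged={none}
After op 14 (modify c.txt): modified={a.txt, b.txt, c.txt, d.txt, e.txt, f.txt, h.txt} staged={none}
After op 15 (git add e.txt): modified={a.txt, b.txt, c.txt, d.txt, f.txt, h.txt} staged={e.txt}
After op 16 (git add h.txt): modified={a.txt, b.txt, c.txt, d.txt, f.txt} staged={e.txt, h.txt}
After op 17 (git reset e.txt): modified={a.txt, b.txt, c.txt, d.txt, e.txt, f.txt} staged={h.txt}
After op 18 (git add c.txt): modified={a.txt, b.txt, d.txt, e.txt, f.txt} staged={c.txt, h.txt}
After op 19 (git add a.txt): modified={b.txt, d.txt, e.txt, f.txt} staged={a.txt, c.txt, h.txt}
After op 20 (git add d.txt): modified={b.txt, e.txt, f.txt} staged={a.txt, c.txt, d.txt, h.txt}
After op 21 (git reset d.txt): modified={b.txt, d.txt, e.txt, f.txt} staged={a.txt, c.txt, h.txt}
After op 22 (git add c.txt): modified={b.txt, d.txt, e.txt, f.txt} staged={a.txt, c.txt, h.txt}
After op 23 (git add d.txt): modified={b.txt, e.txt, f.txt} staged={a.txt, c.txt, d.txt, h.txt}
After op 24 (git commit): modified={b.txt, e.txt, f.txt} staged={none}
After op 25 (git add e.txt): modified={b.txt, f.txt} staged={e.txt}
After op 26 (git reset e.txt): modified={b.txt, e.txt, f.txt} staged={none}
After op 27 (modify h.txt): modified={b.txt, e.txt, f.txt, h.txt} staged={none}
After op 28 (git add h.txt): modified={b.txt, e.txt, f.txt} staged={h.txt}
After op 29 (git add f.txt): modified={b.txt, e.txt} staged={f.txt, h.txt}
After op 30 (git commit): modified={b.txt, e.txt} staged={none}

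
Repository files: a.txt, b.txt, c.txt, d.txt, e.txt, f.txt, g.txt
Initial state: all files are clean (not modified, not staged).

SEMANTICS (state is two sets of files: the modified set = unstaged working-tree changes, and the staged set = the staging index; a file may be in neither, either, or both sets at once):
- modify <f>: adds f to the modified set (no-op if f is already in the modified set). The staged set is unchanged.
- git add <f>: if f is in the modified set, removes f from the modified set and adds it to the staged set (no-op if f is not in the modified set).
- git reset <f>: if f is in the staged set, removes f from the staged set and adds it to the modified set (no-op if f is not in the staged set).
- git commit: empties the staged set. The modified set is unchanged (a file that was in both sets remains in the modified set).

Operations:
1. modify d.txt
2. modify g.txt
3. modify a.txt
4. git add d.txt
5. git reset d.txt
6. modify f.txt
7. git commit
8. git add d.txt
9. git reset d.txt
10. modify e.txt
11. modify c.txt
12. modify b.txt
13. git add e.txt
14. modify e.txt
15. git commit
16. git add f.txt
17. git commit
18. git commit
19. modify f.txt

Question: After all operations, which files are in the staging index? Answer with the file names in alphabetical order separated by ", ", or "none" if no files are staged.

Answer: none

Derivation:
After op 1 (modify d.txt): modified={d.txt} staged={none}
After op 2 (modify g.txt): modified={d.txt, g.txt} staged={none}
After op 3 (modify a.txt): modified={a.txt, d.txt, g.txt} staged={none}
After op 4 (git add d.txt): modified={a.txt, g.txt} staged={d.txt}
After op 5 (git reset d.txt): modified={a.txt, d.txt, g.txt} staged={none}
After op 6 (modify f.txt): modified={a.txt, d.txt, f.txt, g.txt} staged={none}
After op 7 (git commit): modified={a.txt, d.txt, f.txt, g.txt} staged={none}
After op 8 (git add d.txt): modified={a.txt, f.txt, g.txt} staged={d.txt}
After op 9 (git reset d.txt): modified={a.txt, d.txt, f.txt, g.txt} staged={none}
After op 10 (modify e.txt): modified={a.txt, d.txt, e.txt, f.txt, g.txt} staged={none}
After op 11 (modify c.txt): modified={a.txt, c.txt, d.txt, e.txt, f.txt, g.txt} staged={none}
After op 12 (modify b.txt): modified={a.txt, b.txt, c.txt, d.txt, e.txt, f.txt, g.txt} staged={none}
After op 13 (git add e.txt): modified={a.txt, b.txt, c.txt, d.txt, f.txt, g.txt} staged={e.txt}
After op 14 (modify e.txt): modified={a.txt, b.txt, c.txt, d.txt, e.txt, f.txt, g.txt} staged={e.txt}
After op 15 (git commit): modified={a.txt, b.txt, c.txt, d.txt, e.txt, f.txt, g.txt} staged={none}
After op 16 (git add f.txt): modified={a.txt, b.txt, c.txt, d.txt, e.txt, g.txt} staged={f.txt}
After op 17 (git commit): modified={a.txt, b.txt, c.txt, d.txt, e.txt, g.txt} staged={none}
After op 18 (git commit): modified={a.txt, b.txt, c.txt, d.txt, e.txt, g.txt} staged={none}
After op 19 (modify f.txt): modified={a.txt, b.txt, c.txt, d.txt, e.txt, f.txt, g.txt} staged={none}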